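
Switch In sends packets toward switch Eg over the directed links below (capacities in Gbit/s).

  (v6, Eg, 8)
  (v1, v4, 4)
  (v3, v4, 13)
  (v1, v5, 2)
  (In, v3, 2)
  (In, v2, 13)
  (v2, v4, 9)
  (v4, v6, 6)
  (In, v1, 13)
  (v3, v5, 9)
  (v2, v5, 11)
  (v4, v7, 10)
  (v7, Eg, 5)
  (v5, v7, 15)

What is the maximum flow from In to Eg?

Augment In→v1→v4→v6→Eg: bottleneck 4, flow now 4.
Augment In→v1→v5→v7→Eg: bottleneck 2, flow now 6.
Augment In→v2→v4→v6→Eg: bottleneck 2, flow now 8.
Augment In→v2→v4→v7→Eg: bottleneck 3, flow now 11.
No augmenting path remains; maximum flow = 11.
In the residual graph, reachable from In: {In, v1, v2, v3, v4, v5, v7}.
Min-cut edges: v4→v6 (6), v7→Eg (5); capacity 6 + 5 = 11.
This cut is saturated, so no flow can exceed 11.

11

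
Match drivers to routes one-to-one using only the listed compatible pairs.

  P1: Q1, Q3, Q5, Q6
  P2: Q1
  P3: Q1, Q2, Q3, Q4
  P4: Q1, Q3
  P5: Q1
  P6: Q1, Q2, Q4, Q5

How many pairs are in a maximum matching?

5

Unit-capacity flow: source→left, listed edges, right→sink; max matching = max flow.
Augmenting path P1→Q1 (+1); matched 1.
Augmenting path P3→Q2 (+1); matched 2.
Augmenting path P4→Q3 (+1); matched 3.
Augmenting path P6→Q4 (+1); matched 4.
Augmenting path P2→Q1→P1→Q5 (+1); matched 5.
No augmenting path remains; maximum matching = 5.
König certificate: {P1, P3, P4, P6, Q1} is a vertex cover of size 5 (every listed pair touches it), so no matching can be larger.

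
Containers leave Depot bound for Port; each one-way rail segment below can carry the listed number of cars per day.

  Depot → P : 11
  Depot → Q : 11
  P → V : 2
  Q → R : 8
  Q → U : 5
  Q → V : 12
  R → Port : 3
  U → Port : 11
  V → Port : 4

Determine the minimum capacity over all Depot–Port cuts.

12

Augment Depot→P→V→Port: bottleneck 2, flow now 2.
Augment Depot→Q→R→Port: bottleneck 3, flow now 5.
Augment Depot→Q→U→Port: bottleneck 5, flow now 10.
Augment Depot→Q→V→Port: bottleneck 2, flow now 12.
No augmenting path remains; maximum flow = 12.
By max-flow min-cut, the minimum cut capacity equals the max flow.
In the residual graph, reachable from Depot: {Depot, P, Q, R, V}.
Min-cut edges: Q→U (5), R→Port (3), V→Port (4); capacity 5 + 3 + 4 = 12.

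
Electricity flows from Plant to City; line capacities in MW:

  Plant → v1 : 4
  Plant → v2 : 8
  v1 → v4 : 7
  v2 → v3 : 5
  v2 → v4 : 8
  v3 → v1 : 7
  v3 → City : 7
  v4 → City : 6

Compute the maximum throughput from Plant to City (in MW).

Augment Plant→v1→v4→City: bottleneck 4, flow now 4.
Augment Plant→v2→v3→City: bottleneck 5, flow now 9.
Augment Plant→v2→v4→City: bottleneck 2, flow now 11.
No augmenting path remains; maximum flow = 11.
In the residual graph, reachable from Plant: {Plant, v1, v2, v4}.
Min-cut edges: v2→v3 (5), v4→City (6); capacity 5 + 6 = 11.
This cut is saturated, so no flow can exceed 11.

11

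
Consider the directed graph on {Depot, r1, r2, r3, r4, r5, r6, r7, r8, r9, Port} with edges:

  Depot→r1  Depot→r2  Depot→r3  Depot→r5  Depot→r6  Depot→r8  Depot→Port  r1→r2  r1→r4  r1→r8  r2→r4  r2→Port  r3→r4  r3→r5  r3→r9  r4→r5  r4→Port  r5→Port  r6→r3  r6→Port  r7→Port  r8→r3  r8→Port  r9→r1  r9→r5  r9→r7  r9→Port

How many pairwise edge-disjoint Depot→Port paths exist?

7

Assign every edge capacity 1; by Menger, the answer equals the max flow.
Path Depot→Port (+1); total 1.
Path Depot→r2→Port (+1); total 2.
Path Depot→r5→Port (+1); total 3.
Path Depot→r6→Port (+1); total 4.
Path Depot→r8→Port (+1); total 5.
Path Depot→r1→r4→Port (+1); total 6.
Path Depot→r3→r9→Port (+1); total 7.
No residual Depot→Port path; max flow = 7.
Certifying cut of size 7: {Depot→Port, Depot→r1, Depot→r2, Depot→r3, Depot→r5, Depot→r6, Depot→r8}.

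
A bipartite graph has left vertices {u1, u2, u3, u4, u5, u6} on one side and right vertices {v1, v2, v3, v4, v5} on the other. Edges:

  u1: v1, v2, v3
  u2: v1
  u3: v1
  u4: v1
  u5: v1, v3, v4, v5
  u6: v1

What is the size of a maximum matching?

Unit-capacity flow: source→left, listed edges, right→sink; max matching = max flow.
Augmenting path u1→v1 (+1); matched 1.
Augmenting path u5→v3 (+1); matched 2.
Augmenting path u2→v1→u1→v2 (+1); matched 3.
No augmenting path remains; maximum matching = 3.
König certificate: {u1, u5, v1} is a vertex cover of size 3 (every listed pair touches it), so no matching can be larger.

3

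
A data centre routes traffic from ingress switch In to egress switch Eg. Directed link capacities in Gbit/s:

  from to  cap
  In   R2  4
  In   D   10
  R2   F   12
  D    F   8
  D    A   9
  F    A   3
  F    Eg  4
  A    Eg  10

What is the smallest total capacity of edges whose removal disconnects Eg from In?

14

Augment In→R2→F→Eg: bottleneck 4, flow now 4.
Augment In→D→A→Eg: bottleneck 9, flow now 13.
Augment In→D→F→A→Eg: bottleneck 1, flow now 14.
No augmenting path remains; maximum flow = 14.
By max-flow min-cut, the minimum cut capacity equals the max flow.
In the residual graph, reachable from In: {In}.
Min-cut edges: In→R2 (4), In→D (10); capacity 4 + 10 = 14.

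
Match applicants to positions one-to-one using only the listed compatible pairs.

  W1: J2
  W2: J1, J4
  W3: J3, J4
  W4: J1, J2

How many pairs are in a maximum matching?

4

Unit-capacity flow: source→left, listed edges, right→sink; max matching = max flow.
Augmenting path W1→J2 (+1); matched 1.
Augmenting path W2→J1 (+1); matched 2.
Augmenting path W3→J3 (+1); matched 3.
Augmenting path W4→J1→W2→J4 (+1); matched 4.
No augmenting path remains; maximum matching = 4.
König certificate: {W1, W2, W3, W4} is a vertex cover of size 4 (every listed pair touches it), so no matching can be larger.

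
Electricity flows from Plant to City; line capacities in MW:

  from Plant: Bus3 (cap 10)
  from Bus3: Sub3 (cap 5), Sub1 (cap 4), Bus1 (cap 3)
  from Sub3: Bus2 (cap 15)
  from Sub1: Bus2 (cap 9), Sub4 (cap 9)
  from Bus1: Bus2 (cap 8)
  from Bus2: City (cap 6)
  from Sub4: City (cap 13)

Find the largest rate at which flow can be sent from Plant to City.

Augment Plant→Bus3→Sub3→Bus2→City: bottleneck 5, flow now 5.
Augment Plant→Bus3→Sub1→Bus2→City: bottleneck 1, flow now 6.
Augment Plant→Bus3→Sub1→Sub4→City: bottleneck 3, flow now 9.
Augment Plant→Bus3→Bus1→Bus2→Sub1→Sub4→City: bottleneck 1, flow now 10. (uses reverse residual edge)
No augmenting path remains; maximum flow = 10.
In the residual graph, reachable from Plant: {Plant}.
Min-cut edges: Plant→Bus3 (10); capacity 10 = 10.
This cut is saturated, so no flow can exceed 10.

10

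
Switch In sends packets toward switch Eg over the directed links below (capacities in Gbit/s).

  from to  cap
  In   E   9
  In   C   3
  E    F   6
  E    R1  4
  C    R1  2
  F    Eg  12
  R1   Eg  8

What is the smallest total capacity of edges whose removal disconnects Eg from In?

Augment In→E→F→Eg: bottleneck 6, flow now 6.
Augment In→E→R1→Eg: bottleneck 3, flow now 9.
Augment In→C→R1→Eg: bottleneck 2, flow now 11.
No augmenting path remains; maximum flow = 11.
By max-flow min-cut, the minimum cut capacity equals the max flow.
In the residual graph, reachable from In: {In, C}.
Min-cut edges: In→E (9), C→R1 (2); capacity 9 + 2 = 11.

11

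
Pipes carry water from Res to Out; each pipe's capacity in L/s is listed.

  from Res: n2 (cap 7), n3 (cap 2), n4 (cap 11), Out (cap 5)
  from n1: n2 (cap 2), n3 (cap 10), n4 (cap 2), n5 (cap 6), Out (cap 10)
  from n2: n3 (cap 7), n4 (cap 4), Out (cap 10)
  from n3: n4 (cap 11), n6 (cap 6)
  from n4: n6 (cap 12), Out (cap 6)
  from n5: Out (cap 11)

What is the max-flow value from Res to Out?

Augment Res→Out: bottleneck 5, flow now 5.
Augment Res→n2→Out: bottleneck 7, flow now 12.
Augment Res→n4→Out: bottleneck 6, flow now 18.
No augmenting path remains; maximum flow = 18.
In the residual graph, reachable from Res: {Res, n3, n4, n6}.
Min-cut edges: Res→n2 (7), Res→Out (5), n4→Out (6); capacity 7 + 5 + 6 = 18.
This cut is saturated, so no flow can exceed 18.

18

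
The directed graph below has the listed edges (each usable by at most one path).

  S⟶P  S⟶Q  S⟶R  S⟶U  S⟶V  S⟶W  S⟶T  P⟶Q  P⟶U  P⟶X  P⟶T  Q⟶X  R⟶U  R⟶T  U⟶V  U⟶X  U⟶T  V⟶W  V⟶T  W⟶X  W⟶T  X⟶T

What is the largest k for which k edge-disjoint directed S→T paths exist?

Assign every edge capacity 1; by Menger, the answer equals the max flow.
Path S→T (+1); total 1.
Path S→P→T (+1); total 2.
Path S→R→T (+1); total 3.
Path S→U→T (+1); total 4.
Path S→V→T (+1); total 5.
Path S→W→T (+1); total 6.
Path S→Q→X→T (+1); total 7.
No residual S→T path; max flow = 7.
Certifying cut of size 7: {S→P, S→Q, S→R, S→T, S→U, S→V, S→W}.

7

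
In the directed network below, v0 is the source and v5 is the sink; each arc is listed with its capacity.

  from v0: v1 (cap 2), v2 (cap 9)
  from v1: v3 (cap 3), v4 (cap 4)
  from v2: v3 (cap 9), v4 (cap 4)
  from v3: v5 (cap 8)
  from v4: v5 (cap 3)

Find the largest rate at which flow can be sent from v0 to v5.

11

Augment v0→v1→v3→v5: bottleneck 2, flow now 2.
Augment v0→v2→v3→v5: bottleneck 6, flow now 8.
Augment v0→v2→v4→v5: bottleneck 3, flow now 11.
No augmenting path remains; maximum flow = 11.
In the residual graph, reachable from v0: {v0}.
Min-cut edges: v0→v1 (2), v0→v2 (9); capacity 2 + 9 = 11.
This cut is saturated, so no flow can exceed 11.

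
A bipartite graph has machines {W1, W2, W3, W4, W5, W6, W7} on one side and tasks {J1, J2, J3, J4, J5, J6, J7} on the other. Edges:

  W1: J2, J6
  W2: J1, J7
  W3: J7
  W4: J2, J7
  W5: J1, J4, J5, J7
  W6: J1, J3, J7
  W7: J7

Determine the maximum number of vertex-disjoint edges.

Unit-capacity flow: source→left, listed edges, right→sink; max matching = max flow.
Augmenting path W1→J2 (+1); matched 1.
Augmenting path W2→J1 (+1); matched 2.
Augmenting path W3→J7 (+1); matched 3.
Augmenting path W5→J4 (+1); matched 4.
Augmenting path W6→J3 (+1); matched 5.
Augmenting path W4→J2→W1→J6 (+1); matched 6.
No augmenting path remains; maximum matching = 6.
König certificate: {W1, W2, W4, W5, W6, J7} is a vertex cover of size 6 (every listed pair touches it), so no matching can be larger.

6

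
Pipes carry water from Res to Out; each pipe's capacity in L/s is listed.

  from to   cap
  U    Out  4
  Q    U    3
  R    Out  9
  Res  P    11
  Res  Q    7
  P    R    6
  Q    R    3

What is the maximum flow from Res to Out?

Augment Res→P→R→Out: bottleneck 6, flow now 6.
Augment Res→Q→R→Out: bottleneck 3, flow now 9.
Augment Res→Q→U→Out: bottleneck 3, flow now 12.
No augmenting path remains; maximum flow = 12.
In the residual graph, reachable from Res: {Res, P, Q}.
Min-cut edges: P→R (6), Q→R (3), Q→U (3); capacity 6 + 3 + 3 = 12.
This cut is saturated, so no flow can exceed 12.

12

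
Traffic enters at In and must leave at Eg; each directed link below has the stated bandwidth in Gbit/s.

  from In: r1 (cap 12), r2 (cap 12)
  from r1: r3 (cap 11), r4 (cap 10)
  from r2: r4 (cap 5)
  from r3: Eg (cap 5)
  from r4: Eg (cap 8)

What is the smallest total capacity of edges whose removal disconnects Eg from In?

13

Augment In→r1→r3→Eg: bottleneck 5, flow now 5.
Augment In→r1→r4→Eg: bottleneck 7, flow now 12.
Augment In→r2→r4→Eg: bottleneck 1, flow now 13.
No augmenting path remains; maximum flow = 13.
By max-flow min-cut, the minimum cut capacity equals the max flow.
In the residual graph, reachable from In: {In, r1, r2, r3, r4}.
Min-cut edges: r3→Eg (5), r4→Eg (8); capacity 5 + 8 = 13.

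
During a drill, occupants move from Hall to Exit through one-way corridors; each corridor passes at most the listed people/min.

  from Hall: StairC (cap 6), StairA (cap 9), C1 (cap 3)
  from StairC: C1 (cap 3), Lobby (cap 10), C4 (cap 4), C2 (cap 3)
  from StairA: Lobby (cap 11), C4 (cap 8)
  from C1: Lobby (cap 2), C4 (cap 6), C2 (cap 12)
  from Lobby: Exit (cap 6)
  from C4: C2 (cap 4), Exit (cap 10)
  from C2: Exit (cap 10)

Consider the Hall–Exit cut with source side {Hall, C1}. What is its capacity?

35

Edges leaving {Hall, C1}: Hall→StairC (6), Hall→StairA (9), C1→Lobby (2), C1→C4 (6), C1→C2 (12).
Cut capacity = 6 + 9 + 2 + 6 + 12 = 35.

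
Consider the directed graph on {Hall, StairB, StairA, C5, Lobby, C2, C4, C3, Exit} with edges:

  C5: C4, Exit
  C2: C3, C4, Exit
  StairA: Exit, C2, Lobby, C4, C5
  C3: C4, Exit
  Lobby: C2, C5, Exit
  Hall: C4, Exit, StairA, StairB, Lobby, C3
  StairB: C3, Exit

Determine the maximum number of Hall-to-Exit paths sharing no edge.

Assign every edge capacity 1; by Menger, the answer equals the max flow.
Path Hall→Exit (+1); total 1.
Path Hall→StairB→Exit (+1); total 2.
Path Hall→StairA→Exit (+1); total 3.
Path Hall→Lobby→Exit (+1); total 4.
Path Hall→C3→Exit (+1); total 5.
No residual Hall→Exit path; max flow = 5.
Certifying cut of size 5: {Hall→C3, Hall→Exit, Hall→Lobby, Hall→StairA, Hall→StairB}.

5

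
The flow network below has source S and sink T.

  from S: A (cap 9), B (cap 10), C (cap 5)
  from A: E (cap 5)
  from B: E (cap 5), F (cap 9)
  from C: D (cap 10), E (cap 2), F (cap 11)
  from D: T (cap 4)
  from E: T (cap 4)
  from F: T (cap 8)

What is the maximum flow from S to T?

16

Augment S→A→E→T: bottleneck 4, flow now 4.
Augment S→B→F→T: bottleneck 8, flow now 12.
Augment S→C→D→T: bottleneck 4, flow now 16.
No augmenting path remains; maximum flow = 16.
In the residual graph, reachable from S: {S, A, B, C, D, E, F}.
Min-cut edges: D→T (4), E→T (4), F→T (8); capacity 4 + 4 + 8 = 16.
This cut is saturated, so no flow can exceed 16.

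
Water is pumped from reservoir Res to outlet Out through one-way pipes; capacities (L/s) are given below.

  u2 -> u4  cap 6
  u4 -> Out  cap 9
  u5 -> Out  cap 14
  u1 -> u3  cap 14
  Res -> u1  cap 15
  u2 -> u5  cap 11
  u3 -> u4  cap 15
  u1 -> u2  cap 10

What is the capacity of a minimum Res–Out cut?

15

Augment Res→u1→u2→u4→Out: bottleneck 6, flow now 6.
Augment Res→u1→u2→u5→Out: bottleneck 4, flow now 10.
Augment Res→u1→u3→u4→Out: bottleneck 3, flow now 13.
Augment Res→u1→u3→u4→u2→u5→Out: bottleneck 2, flow now 15. (uses reverse residual edge)
No augmenting path remains; maximum flow = 15.
By max-flow min-cut, the minimum cut capacity equals the max flow.
In the residual graph, reachable from Res: {Res}.
Min-cut edges: Res→u1 (15); capacity 15 = 15.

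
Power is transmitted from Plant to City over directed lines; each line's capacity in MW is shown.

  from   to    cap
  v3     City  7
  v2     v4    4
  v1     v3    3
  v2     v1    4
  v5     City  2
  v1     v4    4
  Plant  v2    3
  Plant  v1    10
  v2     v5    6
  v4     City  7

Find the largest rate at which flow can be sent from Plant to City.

Augment Plant→v1→v3→City: bottleneck 3, flow now 3.
Augment Plant→v1→v4→City: bottleneck 4, flow now 7.
Augment Plant→v2→v4→City: bottleneck 3, flow now 10.
No augmenting path remains; maximum flow = 10.
In the residual graph, reachable from Plant: {Plant, v1}.
Min-cut edges: Plant→v2 (3), v1→v3 (3), v1→v4 (4); capacity 3 + 3 + 4 = 10.
This cut is saturated, so no flow can exceed 10.

10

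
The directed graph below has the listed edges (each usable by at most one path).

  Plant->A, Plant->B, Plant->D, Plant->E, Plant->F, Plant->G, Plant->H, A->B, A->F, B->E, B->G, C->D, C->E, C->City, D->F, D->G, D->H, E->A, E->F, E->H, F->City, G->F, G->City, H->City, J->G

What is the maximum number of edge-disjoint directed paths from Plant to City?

3

Assign every edge capacity 1; by Menger, the answer equals the max flow.
Path Plant→F→City (+1); total 1.
Path Plant→G→City (+1); total 2.
Path Plant→H→City (+1); total 3.
No residual Plant→City path; max flow = 3.
Certifying cut of size 3: {F→City, G→City, H→City}.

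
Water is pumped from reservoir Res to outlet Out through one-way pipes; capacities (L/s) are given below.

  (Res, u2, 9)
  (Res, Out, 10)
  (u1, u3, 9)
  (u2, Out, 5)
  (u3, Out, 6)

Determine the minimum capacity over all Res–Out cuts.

Augment Res→Out: bottleneck 10, flow now 10.
Augment Res→u2→Out: bottleneck 5, flow now 15.
No augmenting path remains; maximum flow = 15.
By max-flow min-cut, the minimum cut capacity equals the max flow.
In the residual graph, reachable from Res: {Res, u2}.
Min-cut edges: Res→Out (10), u2→Out (5); capacity 10 + 5 = 15.

15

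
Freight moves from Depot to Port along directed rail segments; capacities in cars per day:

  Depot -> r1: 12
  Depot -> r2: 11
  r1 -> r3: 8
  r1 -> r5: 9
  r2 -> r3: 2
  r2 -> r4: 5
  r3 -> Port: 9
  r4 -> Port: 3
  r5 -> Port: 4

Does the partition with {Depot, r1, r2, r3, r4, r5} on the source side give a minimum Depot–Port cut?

Yes — it is a minimum cut (capacity 16).

Given cut capacity: 9 + 3 + 4 = 16.
Augment Depot→r1→r3→Port: bottleneck 8, flow now 8.
Augment Depot→r1→r5→Port: bottleneck 4, flow now 12.
Augment Depot→r2→r3→Port: bottleneck 1, flow now 13.
Augment Depot→r2→r4→Port: bottleneck 3, flow now 16.
No augmenting path remains; maximum flow = 16.
Cut capacity 16 equals the max flow, so it is a minimum cut.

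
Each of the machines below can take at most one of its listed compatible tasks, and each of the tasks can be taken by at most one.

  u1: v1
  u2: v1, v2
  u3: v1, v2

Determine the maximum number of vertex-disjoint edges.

2

Unit-capacity flow: source→left, listed edges, right→sink; max matching = max flow.
Augmenting path u1→v1 (+1); matched 1.
Augmenting path u2→v2 (+1); matched 2.
No augmenting path remains; maximum matching = 2.
König certificate: {v1, v2} is a vertex cover of size 2 (every listed pair touches it), so no matching can be larger.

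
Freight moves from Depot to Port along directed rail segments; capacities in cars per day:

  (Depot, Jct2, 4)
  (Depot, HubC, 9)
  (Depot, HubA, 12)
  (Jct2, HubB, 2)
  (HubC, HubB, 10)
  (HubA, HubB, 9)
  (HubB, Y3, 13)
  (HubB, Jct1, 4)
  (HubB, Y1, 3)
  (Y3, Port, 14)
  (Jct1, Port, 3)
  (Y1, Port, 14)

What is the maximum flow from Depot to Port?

19

Augment Depot→Jct2→HubB→Y3→Port: bottleneck 2, flow now 2.
Augment Depot→HubC→HubB→Y3→Port: bottleneck 9, flow now 11.
Augment Depot→HubA→HubB→Y3→Port: bottleneck 2, flow now 13.
Augment Depot→HubA→HubB→Jct1→Port: bottleneck 3, flow now 16.
Augment Depot→HubA→HubB→Y1→Port: bottleneck 3, flow now 19.
No augmenting path remains; maximum flow = 19.
In the residual graph, reachable from Depot: {Depot, Jct2, HubC, HubA, HubB, Jct1}.
Min-cut edges: HubB→Y3 (13), HubB→Y1 (3), Jct1→Port (3); capacity 13 + 3 + 3 = 19.
This cut is saturated, so no flow can exceed 19.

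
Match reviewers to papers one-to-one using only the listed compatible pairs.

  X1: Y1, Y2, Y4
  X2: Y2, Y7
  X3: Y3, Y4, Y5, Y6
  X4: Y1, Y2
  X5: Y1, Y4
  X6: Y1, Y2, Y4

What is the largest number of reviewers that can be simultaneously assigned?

5

Unit-capacity flow: source→left, listed edges, right→sink; max matching = max flow.
Augmenting path X1→Y1 (+1); matched 1.
Augmenting path X2→Y2 (+1); matched 2.
Augmenting path X3→Y3 (+1); matched 3.
Augmenting path X5→Y4 (+1); matched 4.
Augmenting path X4→Y2→X2→Y7 (+1); matched 5.
No augmenting path remains; maximum matching = 5.
König certificate: {X2, X3, Y1, Y2, Y4} is a vertex cover of size 5 (every listed pair touches it), so no matching can be larger.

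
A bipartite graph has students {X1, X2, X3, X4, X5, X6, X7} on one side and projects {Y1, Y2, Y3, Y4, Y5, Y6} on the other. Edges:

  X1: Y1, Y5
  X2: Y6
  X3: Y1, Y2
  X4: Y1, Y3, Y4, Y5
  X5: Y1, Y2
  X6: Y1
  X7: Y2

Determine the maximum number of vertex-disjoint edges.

5

Unit-capacity flow: source→left, listed edges, right→sink; max matching = max flow.
Augmenting path X1→Y1 (+1); matched 1.
Augmenting path X2→Y6 (+1); matched 2.
Augmenting path X3→Y2 (+1); matched 3.
Augmenting path X4→Y3 (+1); matched 4.
Augmenting path X5→Y1→X1→Y5 (+1); matched 5.
No augmenting path remains; maximum matching = 5.
König certificate: {X1, X2, X4, Y1, Y2} is a vertex cover of size 5 (every listed pair touches it), so no matching can be larger.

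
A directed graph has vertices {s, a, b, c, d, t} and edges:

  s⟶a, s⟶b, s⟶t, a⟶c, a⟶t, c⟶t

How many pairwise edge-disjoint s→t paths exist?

Assign every edge capacity 1; by Menger, the answer equals the max flow.
Path s→t (+1); total 1.
Path s→a→t (+1); total 2.
No residual s→t path; max flow = 2.
Certifying cut of size 2: {s→a, s→t}.

2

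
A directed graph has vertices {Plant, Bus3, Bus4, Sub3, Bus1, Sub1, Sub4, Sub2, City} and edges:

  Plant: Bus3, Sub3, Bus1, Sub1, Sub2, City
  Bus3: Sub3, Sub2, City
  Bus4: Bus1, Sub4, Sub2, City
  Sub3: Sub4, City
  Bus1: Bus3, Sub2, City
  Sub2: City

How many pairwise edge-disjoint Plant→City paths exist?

Assign every edge capacity 1; by Menger, the answer equals the max flow.
Path Plant→City (+1); total 1.
Path Plant→Bus3→City (+1); total 2.
Path Plant→Sub3→City (+1); total 3.
Path Plant→Bus1→City (+1); total 4.
Path Plant→Sub2→City (+1); total 5.
No residual Plant→City path; max flow = 5.
Certifying cut of size 5: {Plant→Bus1, Plant→Bus3, Plant→City, Plant→Sub2, Plant→Sub3}.

5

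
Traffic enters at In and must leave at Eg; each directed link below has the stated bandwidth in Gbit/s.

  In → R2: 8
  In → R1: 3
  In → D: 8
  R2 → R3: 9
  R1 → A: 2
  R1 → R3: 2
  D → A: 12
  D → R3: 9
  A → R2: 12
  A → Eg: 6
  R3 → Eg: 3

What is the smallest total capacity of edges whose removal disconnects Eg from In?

9

Augment In→R2→R3→Eg: bottleneck 3, flow now 3.
Augment In→R1→A→Eg: bottleneck 2, flow now 5.
Augment In→D→A→Eg: bottleneck 4, flow now 9.
No augmenting path remains; maximum flow = 9.
By max-flow min-cut, the minimum cut capacity equals the max flow.
In the residual graph, reachable from In: {In, R2, R1, D, A, R3}.
Min-cut edges: A→Eg (6), R3→Eg (3); capacity 6 + 3 = 9.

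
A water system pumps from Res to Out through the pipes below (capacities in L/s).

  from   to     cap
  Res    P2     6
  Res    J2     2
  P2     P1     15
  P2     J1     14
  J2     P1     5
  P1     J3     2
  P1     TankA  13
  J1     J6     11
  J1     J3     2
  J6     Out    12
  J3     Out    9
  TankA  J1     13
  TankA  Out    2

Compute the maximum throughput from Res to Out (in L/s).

8

Augment Res→P2→P1→J3→Out: bottleneck 2, flow now 2.
Augment Res→P2→P1→TankA→Out: bottleneck 2, flow now 4.
Augment Res→P2→J1→J6→Out: bottleneck 2, flow now 6.
Augment Res→J2→P1→P2→J1→J6→Out: bottleneck 2, flow now 8. (uses reverse residual edge)
No augmenting path remains; maximum flow = 8.
In the residual graph, reachable from Res: {Res}.
Min-cut edges: Res→P2 (6), Res→J2 (2); capacity 6 + 2 = 8.
This cut is saturated, so no flow can exceed 8.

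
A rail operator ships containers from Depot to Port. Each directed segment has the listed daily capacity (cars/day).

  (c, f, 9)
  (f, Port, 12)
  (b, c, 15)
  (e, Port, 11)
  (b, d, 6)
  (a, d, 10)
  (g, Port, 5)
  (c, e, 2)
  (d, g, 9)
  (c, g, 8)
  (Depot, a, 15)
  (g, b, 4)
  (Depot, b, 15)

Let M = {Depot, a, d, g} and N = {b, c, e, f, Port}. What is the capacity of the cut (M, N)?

Edges leaving {Depot, a, d, g}: Depot→b (15), g→b (4), g→Port (5).
Cut capacity = 15 + 4 + 5 = 24.

24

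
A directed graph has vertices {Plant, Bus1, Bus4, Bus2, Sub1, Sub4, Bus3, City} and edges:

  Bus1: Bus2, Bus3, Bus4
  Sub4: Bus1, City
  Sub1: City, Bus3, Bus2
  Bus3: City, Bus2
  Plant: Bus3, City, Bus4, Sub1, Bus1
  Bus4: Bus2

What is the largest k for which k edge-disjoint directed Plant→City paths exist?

3

Assign every edge capacity 1; by Menger, the answer equals the max flow.
Path Plant→City (+1); total 1.
Path Plant→Sub1→City (+1); total 2.
Path Plant→Bus3→City (+1); total 3.
No residual Plant→City path; max flow = 3.
Certifying cut of size 3: {Bus3→City, Plant→City, Plant→Sub1}.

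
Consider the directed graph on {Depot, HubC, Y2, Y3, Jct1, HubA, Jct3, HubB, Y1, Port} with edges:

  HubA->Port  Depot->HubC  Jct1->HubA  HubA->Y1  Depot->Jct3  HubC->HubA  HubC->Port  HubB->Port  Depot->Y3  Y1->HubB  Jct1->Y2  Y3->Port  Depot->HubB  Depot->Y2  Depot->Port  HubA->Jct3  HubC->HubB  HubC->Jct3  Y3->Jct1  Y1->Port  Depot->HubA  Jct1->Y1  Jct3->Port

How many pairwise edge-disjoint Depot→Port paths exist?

6

Assign every edge capacity 1; by Menger, the answer equals the max flow.
Path Depot→Port (+1); total 1.
Path Depot→HubC→Port (+1); total 2.
Path Depot→Y3→Port (+1); total 3.
Path Depot→HubA→Port (+1); total 4.
Path Depot→Jct3→Port (+1); total 5.
Path Depot→HubB→Port (+1); total 6.
No residual Depot→Port path; max flow = 6.
Certifying cut of size 6: {Depot→HubA, Depot→HubB, Depot→HubC, Depot→Jct3, Depot→Port, Depot→Y3}.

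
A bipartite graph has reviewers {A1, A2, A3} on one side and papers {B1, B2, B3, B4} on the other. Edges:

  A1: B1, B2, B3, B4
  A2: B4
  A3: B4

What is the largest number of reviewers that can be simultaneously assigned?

Unit-capacity flow: source→left, listed edges, right→sink; max matching = max flow.
Augmenting path A1→B1 (+1); matched 1.
Augmenting path A2→B4 (+1); matched 2.
No augmenting path remains; maximum matching = 2.
König certificate: {A1, B4} is a vertex cover of size 2 (every listed pair touches it), so no matching can be larger.

2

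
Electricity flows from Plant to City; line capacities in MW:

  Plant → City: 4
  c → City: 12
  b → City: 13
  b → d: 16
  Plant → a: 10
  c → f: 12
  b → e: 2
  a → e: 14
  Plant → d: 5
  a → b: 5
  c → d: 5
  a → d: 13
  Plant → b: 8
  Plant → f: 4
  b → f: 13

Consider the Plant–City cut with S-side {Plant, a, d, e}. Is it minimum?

Given cut capacity: 8 + 4 + 4 + 5 = 21.
Augment Plant→City: bottleneck 4, flow now 4.
Augment Plant→b→City: bottleneck 8, flow now 12.
Augment Plant→a→b→City: bottleneck 5, flow now 17.
No augmenting path remains; maximum flow = 17.
In the residual graph, reachable from Plant: {Plant, a, d, e, f}.
Min-cut edges: Plant→b (8), Plant→City (4), a→b (5); capacity 8 + 4 + 5 = 17.
Cut capacity 21 exceeds the max flow 17, so it is not minimum.

No — its capacity is 21, but the minimum cut has capacity 17.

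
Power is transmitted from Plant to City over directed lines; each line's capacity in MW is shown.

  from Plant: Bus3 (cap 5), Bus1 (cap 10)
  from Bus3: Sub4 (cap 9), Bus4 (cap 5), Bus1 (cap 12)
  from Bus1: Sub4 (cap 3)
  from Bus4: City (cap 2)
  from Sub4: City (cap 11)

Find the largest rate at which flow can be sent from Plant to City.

Augment Plant→Bus3→Bus4→City: bottleneck 2, flow now 2.
Augment Plant→Bus3→Sub4→City: bottleneck 3, flow now 5.
Augment Plant→Bus1→Sub4→City: bottleneck 3, flow now 8.
No augmenting path remains; maximum flow = 8.
In the residual graph, reachable from Plant: {Plant, Bus1}.
Min-cut edges: Plant→Bus3 (5), Bus1→Sub4 (3); capacity 5 + 3 = 8.
This cut is saturated, so no flow can exceed 8.

8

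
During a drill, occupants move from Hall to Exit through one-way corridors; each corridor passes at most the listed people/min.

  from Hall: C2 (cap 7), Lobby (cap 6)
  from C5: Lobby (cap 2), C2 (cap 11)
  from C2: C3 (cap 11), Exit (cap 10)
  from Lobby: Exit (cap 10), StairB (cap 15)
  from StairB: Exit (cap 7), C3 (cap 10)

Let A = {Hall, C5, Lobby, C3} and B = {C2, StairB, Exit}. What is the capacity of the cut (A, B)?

43

Edges leaving {Hall, C5, Lobby, C3}: Hall→C2 (7), C5→C2 (11), Lobby→StairB (15), Lobby→Exit (10).
Cut capacity = 7 + 11 + 15 + 10 = 43.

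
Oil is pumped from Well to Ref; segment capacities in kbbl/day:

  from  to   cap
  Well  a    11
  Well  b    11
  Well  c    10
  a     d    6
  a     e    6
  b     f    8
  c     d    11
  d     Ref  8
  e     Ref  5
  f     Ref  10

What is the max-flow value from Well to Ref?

21

Augment Well→a→d→Ref: bottleneck 6, flow now 6.
Augment Well→a→e→Ref: bottleneck 5, flow now 11.
Augment Well→b→f→Ref: bottleneck 8, flow now 19.
Augment Well→c→d→Ref: bottleneck 2, flow now 21.
No augmenting path remains; maximum flow = 21.
In the residual graph, reachable from Well: {Well, a, b, c, d, e}.
Min-cut edges: b→f (8), d→Ref (8), e→Ref (5); capacity 8 + 8 + 5 = 21.
This cut is saturated, so no flow can exceed 21.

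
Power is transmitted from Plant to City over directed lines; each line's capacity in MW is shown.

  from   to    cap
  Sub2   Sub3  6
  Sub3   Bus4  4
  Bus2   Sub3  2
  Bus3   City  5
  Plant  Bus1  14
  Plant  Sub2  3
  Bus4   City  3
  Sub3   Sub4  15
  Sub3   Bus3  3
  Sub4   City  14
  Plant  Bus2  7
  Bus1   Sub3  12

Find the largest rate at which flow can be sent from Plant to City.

17

Augment Plant→Bus2→Sub3→Sub4→City: bottleneck 2, flow now 2.
Augment Plant→Sub2→Sub3→Sub4→City: bottleneck 3, flow now 5.
Augment Plant→Bus1→Sub3→Sub4→City: bottleneck 9, flow now 14.
Augment Plant→Bus1→Sub3→Bus4→City: bottleneck 3, flow now 17.
No augmenting path remains; maximum flow = 17.
In the residual graph, reachable from Plant: {Plant, Bus2, Bus1}.
Min-cut edges: Plant→Sub2 (3), Bus2→Sub3 (2), Bus1→Sub3 (12); capacity 3 + 2 + 12 = 17.
This cut is saturated, so no flow can exceed 17.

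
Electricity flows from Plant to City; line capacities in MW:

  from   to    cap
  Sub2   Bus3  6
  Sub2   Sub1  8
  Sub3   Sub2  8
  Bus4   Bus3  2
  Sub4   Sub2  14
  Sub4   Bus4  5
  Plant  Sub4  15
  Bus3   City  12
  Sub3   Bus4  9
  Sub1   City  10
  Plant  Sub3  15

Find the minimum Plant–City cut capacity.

16

Augment Plant→Sub4→Bus4→Bus3→City: bottleneck 2, flow now 2.
Augment Plant→Sub4→Sub2→Sub1→City: bottleneck 8, flow now 10.
Augment Plant→Sub4→Sub2→Bus3→City: bottleneck 5, flow now 15.
Augment Plant→Sub3→Sub2→Bus3→City: bottleneck 1, flow now 16.
No augmenting path remains; maximum flow = 16.
By max-flow min-cut, the minimum cut capacity equals the max flow.
In the residual graph, reachable from Plant: {Plant, Sub4, Sub3, Bus4, Sub2}.
Min-cut edges: Bus4→Bus3 (2), Sub2→Sub1 (8), Sub2→Bus3 (6); capacity 2 + 8 + 6 = 16.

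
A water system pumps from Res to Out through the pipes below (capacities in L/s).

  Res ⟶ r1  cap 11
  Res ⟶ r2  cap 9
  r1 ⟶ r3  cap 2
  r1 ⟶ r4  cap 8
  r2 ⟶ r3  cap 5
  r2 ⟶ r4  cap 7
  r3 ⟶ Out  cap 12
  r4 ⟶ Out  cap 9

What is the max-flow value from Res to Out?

Augment Res→r1→r3→Out: bottleneck 2, flow now 2.
Augment Res→r1→r4→Out: bottleneck 8, flow now 10.
Augment Res→r2→r3→Out: bottleneck 5, flow now 15.
Augment Res→r2→r4→Out: bottleneck 1, flow now 16.
No augmenting path remains; maximum flow = 16.
In the residual graph, reachable from Res: {Res, r1, r2, r4}.
Min-cut edges: r1→r3 (2), r2→r3 (5), r4→Out (9); capacity 2 + 5 + 9 = 16.
This cut is saturated, so no flow can exceed 16.

16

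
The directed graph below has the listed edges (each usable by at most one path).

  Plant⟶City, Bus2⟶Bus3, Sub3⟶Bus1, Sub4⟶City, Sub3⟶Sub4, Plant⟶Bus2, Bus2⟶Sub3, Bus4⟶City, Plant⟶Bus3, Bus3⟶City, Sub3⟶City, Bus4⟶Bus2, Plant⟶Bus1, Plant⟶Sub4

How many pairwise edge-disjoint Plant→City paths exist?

4

Assign every edge capacity 1; by Menger, the answer equals the max flow.
Path Plant→City (+1); total 1.
Path Plant→Bus3→City (+1); total 2.
Path Plant→Sub4→City (+1); total 3.
Path Plant→Bus2→Sub3→City (+1); total 4.
No residual Plant→City path; max flow = 4.
Certifying cut of size 4: {Plant→Bus2, Plant→Bus3, Plant→City, Plant→Sub4}.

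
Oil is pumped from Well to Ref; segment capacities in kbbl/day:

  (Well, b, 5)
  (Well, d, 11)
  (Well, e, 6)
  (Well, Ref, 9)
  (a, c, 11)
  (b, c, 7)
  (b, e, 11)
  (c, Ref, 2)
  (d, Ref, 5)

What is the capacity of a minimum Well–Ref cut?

16

Augment Well→Ref: bottleneck 9, flow now 9.
Augment Well→d→Ref: bottleneck 5, flow now 14.
Augment Well→b→c→Ref: bottleneck 2, flow now 16.
No augmenting path remains; maximum flow = 16.
By max-flow min-cut, the minimum cut capacity equals the max flow.
In the residual graph, reachable from Well: {Well, b, c, d, e}.
Min-cut edges: Well→Ref (9), c→Ref (2), d→Ref (5); capacity 9 + 2 + 5 = 16.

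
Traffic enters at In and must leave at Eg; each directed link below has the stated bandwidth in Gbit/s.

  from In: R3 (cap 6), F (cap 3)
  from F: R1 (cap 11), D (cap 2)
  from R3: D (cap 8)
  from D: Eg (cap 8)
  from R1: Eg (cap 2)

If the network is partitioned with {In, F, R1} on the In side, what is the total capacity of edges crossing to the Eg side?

10

Edges leaving {In, F, R1}: In→R3 (6), F→D (2), R1→Eg (2).
Cut capacity = 6 + 2 + 2 = 10.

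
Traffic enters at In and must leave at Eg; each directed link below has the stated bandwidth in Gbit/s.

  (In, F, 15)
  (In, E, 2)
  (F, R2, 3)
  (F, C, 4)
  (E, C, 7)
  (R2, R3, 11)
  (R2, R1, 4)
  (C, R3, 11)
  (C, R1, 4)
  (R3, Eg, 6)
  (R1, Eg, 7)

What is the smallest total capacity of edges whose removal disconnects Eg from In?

9

Augment In→F→R2→R3→Eg: bottleneck 3, flow now 3.
Augment In→F→C→R3→Eg: bottleneck 3, flow now 6.
Augment In→F→C→R1→Eg: bottleneck 1, flow now 7.
Augment In→E→C→R1→Eg: bottleneck 2, flow now 9.
No augmenting path remains; maximum flow = 9.
By max-flow min-cut, the minimum cut capacity equals the max flow.
In the residual graph, reachable from In: {In, F}.
Min-cut edges: In→E (2), F→R2 (3), F→C (4); capacity 2 + 3 + 4 = 9.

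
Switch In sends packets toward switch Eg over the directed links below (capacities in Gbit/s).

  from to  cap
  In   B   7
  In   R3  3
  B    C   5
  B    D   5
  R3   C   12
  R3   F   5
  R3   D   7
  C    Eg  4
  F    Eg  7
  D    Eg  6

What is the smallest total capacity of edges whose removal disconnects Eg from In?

10

Augment In→B→C→Eg: bottleneck 4, flow now 4.
Augment In→B→D→Eg: bottleneck 3, flow now 7.
Augment In→R3→F→Eg: bottleneck 3, flow now 10.
No augmenting path remains; maximum flow = 10.
By max-flow min-cut, the minimum cut capacity equals the max flow.
In the residual graph, reachable from In: {In}.
Min-cut edges: In→B (7), In→R3 (3); capacity 7 + 3 = 10.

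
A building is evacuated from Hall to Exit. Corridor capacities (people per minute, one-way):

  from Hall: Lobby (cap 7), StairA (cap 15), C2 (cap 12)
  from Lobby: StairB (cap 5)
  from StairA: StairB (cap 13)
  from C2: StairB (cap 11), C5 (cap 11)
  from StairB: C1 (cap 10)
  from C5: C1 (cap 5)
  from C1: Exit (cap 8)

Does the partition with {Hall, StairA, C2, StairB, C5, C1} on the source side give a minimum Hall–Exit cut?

No — its capacity is 15, but the minimum cut has capacity 8.

Given cut capacity: 7 + 8 = 15.
Augment Hall→Lobby→StairB→C1→Exit: bottleneck 5, flow now 5.
Augment Hall→StairA→StairB→C1→Exit: bottleneck 3, flow now 8.
No augmenting path remains; maximum flow = 8.
In the residual graph, reachable from Hall: {Hall, Lobby, StairA, C2, StairB, C5, C1}.
Min-cut edges: C1→Exit (8); capacity 8 = 8.
Cut capacity 15 exceeds the max flow 8, so it is not minimum.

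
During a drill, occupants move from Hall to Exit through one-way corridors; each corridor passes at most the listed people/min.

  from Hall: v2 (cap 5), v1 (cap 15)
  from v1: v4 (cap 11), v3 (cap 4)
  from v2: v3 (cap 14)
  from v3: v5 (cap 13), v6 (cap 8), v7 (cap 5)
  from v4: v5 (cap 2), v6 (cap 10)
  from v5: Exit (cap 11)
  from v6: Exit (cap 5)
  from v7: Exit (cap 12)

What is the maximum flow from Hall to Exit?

16

Augment Hall→v1→v3→v5→Exit: bottleneck 4, flow now 4.
Augment Hall→v1→v4→v5→Exit: bottleneck 2, flow now 6.
Augment Hall→v1→v4→v6→Exit: bottleneck 5, flow now 11.
Augment Hall→v2→v3→v5→Exit: bottleneck 5, flow now 16.
No augmenting path remains; maximum flow = 16.
In the residual graph, reachable from Hall: {Hall, v1, v4, v6}.
Min-cut edges: Hall→v2 (5), v1→v3 (4), v4→v5 (2), v6→Exit (5); capacity 5 + 4 + 2 + 5 = 16.
This cut is saturated, so no flow can exceed 16.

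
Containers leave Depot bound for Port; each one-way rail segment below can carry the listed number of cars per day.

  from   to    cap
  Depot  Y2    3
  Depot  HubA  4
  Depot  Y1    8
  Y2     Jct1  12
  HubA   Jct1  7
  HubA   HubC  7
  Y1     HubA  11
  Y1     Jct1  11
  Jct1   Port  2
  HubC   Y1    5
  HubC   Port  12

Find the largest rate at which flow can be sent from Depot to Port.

Augment Depot→Y2→Jct1→Port: bottleneck 2, flow now 2.
Augment Depot→HubA→HubC→Port: bottleneck 4, flow now 6.
Augment Depot→Y1→HubA→HubC→Port: bottleneck 3, flow now 9.
No augmenting path remains; maximum flow = 9.
In the residual graph, reachable from Depot: {Depot, Y2, HubA, Y1, Jct1}.
Min-cut edges: HubA→HubC (7), Jct1→Port (2); capacity 7 + 2 = 9.
This cut is saturated, so no flow can exceed 9.

9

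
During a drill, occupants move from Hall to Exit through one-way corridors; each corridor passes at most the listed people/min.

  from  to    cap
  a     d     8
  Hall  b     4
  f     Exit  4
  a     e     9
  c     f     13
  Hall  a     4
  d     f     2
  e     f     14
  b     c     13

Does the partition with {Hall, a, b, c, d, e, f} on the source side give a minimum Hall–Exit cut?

Yes — it is a minimum cut (capacity 4).

Given cut capacity: 4 = 4.
Augment Hall→a→d→f→Exit: bottleneck 2, flow now 2.
Augment Hall→a→e→f→Exit: bottleneck 2, flow now 4.
No augmenting path remains; maximum flow = 4.
Cut capacity 4 equals the max flow, so it is a minimum cut.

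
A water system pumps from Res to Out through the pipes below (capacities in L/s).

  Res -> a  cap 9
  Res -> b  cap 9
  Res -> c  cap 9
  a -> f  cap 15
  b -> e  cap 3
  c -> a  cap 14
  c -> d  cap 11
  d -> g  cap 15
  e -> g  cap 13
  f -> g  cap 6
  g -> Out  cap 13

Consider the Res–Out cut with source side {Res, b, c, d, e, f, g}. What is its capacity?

36

Edges leaving {Res, b, c, d, e, f, g}: Res→a (9), c→a (14), g→Out (13).
Cut capacity = 9 + 14 + 13 = 36.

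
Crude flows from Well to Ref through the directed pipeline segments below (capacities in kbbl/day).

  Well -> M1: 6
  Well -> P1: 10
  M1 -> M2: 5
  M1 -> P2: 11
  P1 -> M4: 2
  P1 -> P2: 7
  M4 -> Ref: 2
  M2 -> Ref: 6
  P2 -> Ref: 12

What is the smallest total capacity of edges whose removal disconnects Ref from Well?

15

Augment Well→M1→M2→Ref: bottleneck 5, flow now 5.
Augment Well→M1→P2→Ref: bottleneck 1, flow now 6.
Augment Well→P1→M4→Ref: bottleneck 2, flow now 8.
Augment Well→P1→P2→Ref: bottleneck 7, flow now 15.
No augmenting path remains; maximum flow = 15.
By max-flow min-cut, the minimum cut capacity equals the max flow.
In the residual graph, reachable from Well: {Well, P1}.
Min-cut edges: Well→M1 (6), P1→M4 (2), P1→P2 (7); capacity 6 + 2 + 7 = 15.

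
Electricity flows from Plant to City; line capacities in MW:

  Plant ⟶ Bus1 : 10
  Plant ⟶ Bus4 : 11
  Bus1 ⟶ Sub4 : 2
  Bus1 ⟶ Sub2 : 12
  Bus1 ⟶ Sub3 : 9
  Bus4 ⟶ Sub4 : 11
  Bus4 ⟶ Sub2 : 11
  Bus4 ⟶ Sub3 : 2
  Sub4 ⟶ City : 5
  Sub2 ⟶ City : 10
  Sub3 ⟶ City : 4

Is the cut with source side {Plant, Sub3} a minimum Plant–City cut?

No — its capacity is 25, but the minimum cut has capacity 19.

Given cut capacity: 10 + 11 + 4 = 25.
Augment Plant→Bus1→Sub4→City: bottleneck 2, flow now 2.
Augment Plant→Bus1→Sub2→City: bottleneck 8, flow now 10.
Augment Plant→Bus4→Sub4→City: bottleneck 3, flow now 13.
Augment Plant→Bus4→Sub2→City: bottleneck 2, flow now 15.
Augment Plant→Bus4→Sub3→City: bottleneck 2, flow now 17.
Augment Plant→Bus4→Sub4→Bus1→Sub3→City: bottleneck 2, flow now 19. (uses reverse residual edge)
No augmenting path remains; maximum flow = 19.
In the residual graph, reachable from Plant: {Plant, Bus1, Bus4, Sub4, Sub2, Sub3}.
Min-cut edges: Sub4→City (5), Sub2→City (10), Sub3→City (4); capacity 5 + 10 + 4 = 19.
Cut capacity 25 exceeds the max flow 19, so it is not minimum.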